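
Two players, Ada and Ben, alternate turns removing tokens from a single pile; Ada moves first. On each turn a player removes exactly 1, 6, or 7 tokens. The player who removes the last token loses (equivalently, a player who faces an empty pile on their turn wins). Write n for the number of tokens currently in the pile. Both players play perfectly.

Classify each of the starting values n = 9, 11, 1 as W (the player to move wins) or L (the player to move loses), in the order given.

Build the W/L table. Terminal = W. A non-terminal position is W if it has a move to some L; otherwise it is L.
n=0: no move; the opponent has just taken the last token and therefore loses → W
n=1: L (sole option 0(W) is W)
n=2: W (go to 1, an L position)
n=3: L (sole option 2(W) is W)
n=4: W (go to 3, an L position)
n=5: L (sole option 4(W) is W)
n=6: W (go to 5, an L position)
n=7: W (go to 1, an L position)
n=8: W (go to 1, an L position)
n=9: W (go to 3, an L position)
n=10: W (go to 3, an L position)
n=11: W (go to 5, an L position)

9: W, 11: W, 1: L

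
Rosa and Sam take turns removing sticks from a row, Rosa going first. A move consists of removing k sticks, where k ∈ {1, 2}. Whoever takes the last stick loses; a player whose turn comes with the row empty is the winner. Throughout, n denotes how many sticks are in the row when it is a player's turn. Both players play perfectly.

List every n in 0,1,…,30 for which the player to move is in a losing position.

1, 4, 7, 10, 13, 16, 19, 22, 25, 28

Build the W/L table. Terminal = W. A non-terminal position is W if it has a move to some L; otherwise it is L.
n=0: no move; the opponent has just taken the last stick and therefore loses → W
n=1: only reaches 0(W), which is W → L
n=2: reaches L-position 1 → W
n=3: reaches L-position 1 → W
n=4: only reaches 3(W), 2(W), all W → L
n=5: reaches L-position 4 → W
n=6: reaches L-position 4 → W
n=7: only reaches 6(W), 5(W), all W → L
n=8: reaches L-position 7 → W
n=9: reaches L-position 7 → W
n=10: only reaches 9(W), 8(W), all W → L
n=11: reaches L-position 10 → W
n=12: reaches L-position 10 → W
n=13: only reaches 12(W), 11(W), all W → L
n=14: reaches L-position 13 → W
n=15: reaches L-position 13 → W
n=16: only reaches 15(W), 14(W), all W → L
n=17: reaches L-position 16 → W
n=18: reaches L-position 16 → W
n=19: only reaches 18(W), 17(W), all W → L
n=20: reaches L-position 19 → W
n=21: reaches L-position 19 → W
n=22: only reaches 21(W), 20(W), all W → L
n=23: reaches L-position 22 → W
n=24: reaches L-position 22 → W
n=25: only reaches 24(W), 23(W), all W → L
n=26: reaches L-position 25 → W
n=27: reaches L-position 25 → W
n=28: only reaches 27(W), 26(W), all W → L
n=29: reaches L-position 28 → W
n=30: reaches L-position 28 → W
The losing starting values of n are exactly the entries labelled L in this table (10 of them).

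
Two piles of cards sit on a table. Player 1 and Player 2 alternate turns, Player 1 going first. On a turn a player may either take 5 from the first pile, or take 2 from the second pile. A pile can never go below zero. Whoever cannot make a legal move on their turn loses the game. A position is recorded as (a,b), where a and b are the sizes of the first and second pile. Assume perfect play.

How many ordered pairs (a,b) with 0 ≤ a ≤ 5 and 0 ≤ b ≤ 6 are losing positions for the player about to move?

Label each position W (a win for the player to move) or L (a loss). A position with no legal move is L; any other position is W exactly when some move reaches an L, and L when every move reaches a W.
Every move lowers a or b (never raises either), so fill the grid row by row in increasing a, and left to right within a row: each cell's successors are then already labelled.
      b=0  b=1  b=2  b=3  b=4  b=5  b=6
a=0:    L    L    W    W    L    L    W
a=1:    L    L    W    W    L    L    W
a=2:    L    L    W    W    L    L    W
a=3:    L    L    W    W    L    L    W
a=4:    L    L    W    W    L    L    W
a=5:    W    W    L    L    W    W    L
Cells with no legal move (terminal, hence L): (0,0), (0,1), (1,0), (1,1), (2,0), (2,1), (3,0), (3,1), (4,0), (4,1).
The remaining L cells, each justified by listing all of its moves:
(0,4): the only move is to (0,2)(W), a W ⇒ L
(0,5): the only move is to (0,3)(W), a W ⇒ L
(1,4): the only move is to (1,2)(W), a W ⇒ L
(1,5): the only move is to (1,3)(W), a W ⇒ L
(2,4): the only move is to (2,2)(W), a W ⇒ L
(2,5): the only move is to (2,3)(W), a W ⇒ L
(3,4): the only move is to (3,2)(W), a W ⇒ L
(3,5): the only move is to (3,3)(W), a W ⇒ L
(4,4): the only move is to (4,2)(W), a W ⇒ L
(4,5): the only move is to (4,3)(W), a W ⇒ L
(5,2): moves to (0,2)(W), (5,0)(W); every one is W ⇒ L
(5,3): moves to (0,3)(W), (5,1)(W); every one is W ⇒ L
(5,6): moves to (0,6)(W), (5,4)(W); every one is W ⇒ L
Every other cell has at least one move into one of the L cells above, so it is W.
L cells per row: a=0: 4, a=1: 4, a=2: 4, a=3: 4, a=4: 4, a=5: 3; total 23.

23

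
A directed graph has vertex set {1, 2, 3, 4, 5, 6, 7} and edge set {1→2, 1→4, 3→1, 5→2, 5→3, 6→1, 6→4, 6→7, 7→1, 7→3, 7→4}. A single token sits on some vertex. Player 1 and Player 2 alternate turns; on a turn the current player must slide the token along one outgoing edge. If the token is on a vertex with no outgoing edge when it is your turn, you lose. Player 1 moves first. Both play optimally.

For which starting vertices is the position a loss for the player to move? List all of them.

Positions with no move are L. A position that does have a move is losing for the player to move precisely when every available move leads to a winning position for the opponent. Fill in the labels:
Every edge goes from a vertex to one that appears earlier in the order 4, 2, 1, 3, 5, 7, 6, so processing vertices in that order labels each vertex after all of its successors.
4: no outgoing edge → L
2: no outgoing edge → L
1: →2(L), so W
3: →1(W) only, which is W, so L
5: →3(L), so W
7: →3(L), so W
6: →4(L), so W
Reading off the rows marked L gives the requested list; there are 3 such vertices.

2, 3, 4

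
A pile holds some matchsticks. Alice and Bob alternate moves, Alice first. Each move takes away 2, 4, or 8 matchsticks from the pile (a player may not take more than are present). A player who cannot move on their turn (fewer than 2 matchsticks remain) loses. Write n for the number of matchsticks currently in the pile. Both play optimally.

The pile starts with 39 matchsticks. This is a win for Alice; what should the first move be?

Compute win/loss labels from the base case upward. A position with no move is L. Any other position is W if it can reach an L in one move, else L.
n=0: no move → L
n=1: no move → L
n=2: can move to 0, which is L ⇒ W
n=3: can move to 1, which is L ⇒ W
n=4: can move to 0, which is L ⇒ W
n=5: can move to 1, which is L ⇒ W
n=6: moves to 4(W), 2(W); every one is W ⇒ L
n=7: moves to 5(W), 3(W); every one is W ⇒ L
n=8: can move to 6, which is L ⇒ W
n=9: can move to 7, which is L ⇒ W
n=10: can move to 6, which is L ⇒ W
n=11: can move to 7, which is L ⇒ W
n=12: moves to 10(W), 8(W), 4(W); every one is W ⇒ L
n=13: moves to 11(W), 9(W), 5(W); every one is W ⇒ L
n=14: can move to 12, which is L ⇒ W
n=15: can move to 13, which is L ⇒ W
n=16: can move to 12, which is L ⇒ W
n=17: can move to 13, which is L ⇒ W
n=18: moves to 16(W), 14(W), 10(W); every one is W ⇒ L
n=19: moves to 17(W), 15(W), 11(W); every one is W ⇒ L
n=20: can move to 18, which is L ⇒ W
n=21: can move to 19, which is L ⇒ W
n=22: can move to 18, which is L ⇒ W
n=23: can move to 19, which is L ⇒ W
n=24: moves to 22(W), 20(W), 16(W); every one is W ⇒ L
n=25: moves to 23(W), 21(W), 17(W); every one is W ⇒ L
n=26: can move to 24, which is L ⇒ W
n=27: can move to 25, which is L ⇒ W
n=28: can move to 24, which is L ⇒ W
n=29: can move to 25, which is L ⇒ W
n=30: moves to 28(W), 26(W), 22(W); every one is W ⇒ L
n=31: moves to 29(W), 27(W), 23(W); every one is W ⇒ L
n=32: can move to 30, which is L ⇒ W
n=33: can move to 31, which is L ⇒ W
n=34: can move to 30, which is L ⇒ W
n=35: can move to 31, which is L ⇒ W
n=36: moves to 34(W), 32(W), 28(W); every one is W ⇒ L
n=37: moves to 35(W), 33(W), 29(W); every one is W ⇒ L
n=38: can move to 36, which is L ⇒ W
n=39: can move to 37, which is L ⇒ W
From 39, the L positions reachable in one move are: 37, 31. Any move reaching one of these is winning.

Remove 2, leaving 37.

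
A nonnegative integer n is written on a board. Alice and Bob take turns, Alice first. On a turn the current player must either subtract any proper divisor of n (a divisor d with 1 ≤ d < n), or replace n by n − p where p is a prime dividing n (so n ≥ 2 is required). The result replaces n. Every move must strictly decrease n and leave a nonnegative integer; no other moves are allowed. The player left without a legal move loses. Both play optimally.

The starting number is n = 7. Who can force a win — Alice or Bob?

Positions with no move are L. A position that does have a move is losing for the player to move precisely when every available move leads to a winning position for the opponent. Fill in the labels:
n=0: no move → L
n=1: no move → L
n=2: reaches L-position 0 → W
n=3: reaches L-position 0 → W
n=4: only reaches 2(W), 3(W), all W → L
n=5: reaches L-position 0 → W
n=6: reaches L-position 4 → W
n=7: reaches L-position 0 → W
The starting position 7 is W: Alice should move to 0, handing over an L position.

Alice wins.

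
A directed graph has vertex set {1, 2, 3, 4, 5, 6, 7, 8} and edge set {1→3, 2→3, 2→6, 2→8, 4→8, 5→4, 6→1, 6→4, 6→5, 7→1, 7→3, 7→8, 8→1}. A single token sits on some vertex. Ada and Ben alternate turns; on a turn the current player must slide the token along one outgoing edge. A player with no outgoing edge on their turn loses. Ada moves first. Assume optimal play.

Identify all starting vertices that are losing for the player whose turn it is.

Compute win/loss labels from the base case upward. A position with no move is L. Any other position is W if it can reach an L in one move, else L.
Every edge goes from a vertex to one that appears earlier in the order 3, 1, 8, 7, 4, 5, 6, 2, so processing vertices in that order labels each vertex after all of its successors.
3: no outgoing edge → L
1: W (go to 3, an L position)
8: L (sole option 1(W) is W)
7: W (go to 8, an L position)
4: W (go to 8, an L position)
5: L (sole option 4(W) is W)
6: W (go to 5, an L position)
2: W (go to 8, an L position)
Reading off the rows marked L gives the requested list; there are 3 such vertices.

3, 5, 8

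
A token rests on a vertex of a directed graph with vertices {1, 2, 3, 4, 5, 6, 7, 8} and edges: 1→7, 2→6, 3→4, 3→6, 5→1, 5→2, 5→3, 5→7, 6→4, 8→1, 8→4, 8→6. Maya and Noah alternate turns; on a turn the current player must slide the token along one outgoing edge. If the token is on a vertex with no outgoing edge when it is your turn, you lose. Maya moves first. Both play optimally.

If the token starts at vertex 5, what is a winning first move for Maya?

Build the W/L table. Terminal = L. A non-terminal position is W if it has a move to some L; otherwise it is L.
Every edge goes from a vertex to one that appears earlier in the order 4, 7, 6, 1, 8, 3, 2, 5, so processing vertices in that order labels each vertex after all of its successors.
4: no outgoing edge → L
7: no outgoing edge → L
6: can move to 4, which is L ⇒ W
1: can move to 7, which is L ⇒ W
8: can move to 4, which is L ⇒ W
3: can move to 4, which is L ⇒ W
2: the only move is to 6(W), a W ⇒ L
5: can move to 2, which is L ⇒ W
From 5, the L positions reachable in one move are: 2, 7. Any move reaching one of these is winning.

Move to 2.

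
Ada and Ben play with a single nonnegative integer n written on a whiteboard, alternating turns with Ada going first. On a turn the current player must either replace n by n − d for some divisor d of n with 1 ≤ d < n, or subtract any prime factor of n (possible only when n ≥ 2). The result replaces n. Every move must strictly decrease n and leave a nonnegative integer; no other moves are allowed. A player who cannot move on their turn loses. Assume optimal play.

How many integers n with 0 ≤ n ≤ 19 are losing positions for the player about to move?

5

Compute win/loss labels from the base case upward. A position with no move is L. Any other position is W if it can reach an L in one move, else L.
n=0: no move → L
n=1: no move → L
n=2: W (go to 0, an L position)
n=3: W (go to 0, an L position)
n=4: L (options 2(W), 3(W) are all W)
n=5: W (go to 0, an L position)
n=6: W (go to 4, an L position)
n=7: W (go to 0, an L position)
n=8: W (go to 4, an L position)
n=9: L (options 6(W), 8(W) are all W)
n=10: W (go to 9, an L position)
n=11: W (go to 0, an L position)
n=12: W (go to 9, an L position)
n=13: W (go to 0, an L position)
n=14: L (options 7(W), 12(W), 13(W) are all W)
n=15: W (go to 14, an L position)
n=16: W (go to 14, an L position)
n=17: W (go to 0, an L position)
n=18: W (go to 9, an L position)
n=19: W (go to 0, an L position)
L entries with 0 ≤ n ≤ 19: n = 0, 1, 4, 9, 14; that makes 5.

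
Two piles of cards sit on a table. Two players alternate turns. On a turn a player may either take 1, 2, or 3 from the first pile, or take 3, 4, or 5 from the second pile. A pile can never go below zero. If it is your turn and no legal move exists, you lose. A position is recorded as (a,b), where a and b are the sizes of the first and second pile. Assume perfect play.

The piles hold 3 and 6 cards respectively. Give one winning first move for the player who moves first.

Move to (2,6).

Use the standard recursion: the mover loses at a terminal position; elsewhere, the mover wins exactly when some move hands the opponent an L position.
No move ever increases a pile, so every position that can arise here has a ≤ 3 and b ≤ 6; it is enough to label the cells with 0 ≤ a ≤ 3 and 0 ≤ b ≤ 6.
Every move lowers a or b (never raises either), so fill the grid row by row in increasing a, and left to right within a row: each cell's successors are then already labelled.
      b=0  b=1  b=2  b=3  b=4  b=5  b=6
a=0:    L    L    L    W    W    W    W
a=1:    W    W    W    L    L    L    W
a=2:    W    W    W    W    W    W    L
a=3:    W    W    W    W    W    W    W
Cells with no legal move (terminal, hence L): (0,0), (0,1), (0,2).
The remaining L cells, each justified by listing all of its moves:
(1,3): →(0,3)(W), (1,0)(W) — all W, so L
(1,4): →(0,4)(W), (1,1)(W), (1,0)(W) — all W, so L
(1,5): →(0,5)(W), (1,2)(W), (1,1)(W), (1,0)(W) — all W, so L
(2,6): →(1,6)(W), (0,6)(W), (2,3)(W), (2,2)(W), (2,1)(W) — all W, so L
Every other cell has at least one move into one of the L cells above, so it is W.
From (3,6), the L positions reachable in one move are: (2,6).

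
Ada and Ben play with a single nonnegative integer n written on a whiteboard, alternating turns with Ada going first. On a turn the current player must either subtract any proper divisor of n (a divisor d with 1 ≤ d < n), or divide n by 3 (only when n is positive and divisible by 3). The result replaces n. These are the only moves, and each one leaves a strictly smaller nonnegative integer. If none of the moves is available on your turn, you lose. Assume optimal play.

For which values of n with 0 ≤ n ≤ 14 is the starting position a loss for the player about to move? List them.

Positions with no move are L. A position that does have a move is losing for the player to move precisely when every available move leads to a winning position for the opponent. Fill in the labels:
n=0: no move → L
n=1: no move → L
n=2: reaches L-position 1 → W
n=3: reaches L-position 1 → W
n=4: only reaches 2(W), 3(W), all W → L
n=5: reaches L-position 4 → W
n=6: reaches L-position 4 → W
n=7: only reaches 6(W), which is W → L
n=8: reaches L-position 4 → W
n=9: only reaches 3(W), 6(W), 8(W), all W → L
n=10: reaches L-position 9 → W
n=11: only reaches 10(W), which is W → L
n=12: reaches L-position 4 → W
n=13: only reaches 12(W), which is W → L
n=14: reaches L-position 7 → W
Reading off the rows marked L gives the requested list; there are 7 such values of n.

0, 1, 4, 7, 9, 11, 13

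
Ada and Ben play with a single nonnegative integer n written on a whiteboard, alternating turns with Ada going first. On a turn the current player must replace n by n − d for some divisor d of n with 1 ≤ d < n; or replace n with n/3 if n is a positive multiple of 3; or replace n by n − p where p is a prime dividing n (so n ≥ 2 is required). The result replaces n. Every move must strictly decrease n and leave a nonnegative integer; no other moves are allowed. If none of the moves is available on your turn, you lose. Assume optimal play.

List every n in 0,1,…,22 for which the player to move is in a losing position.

0, 1, 4, 9, 14, 20

Work bottom-up. With no move the player to move loses. Otherwise the position is W if at least one move leads to an L position for the opponent, and L if every move leads to a W.
n=0: no move → L
n=1: no move → L
n=2: can move to 0, which is L ⇒ W
n=3: can move to 0, which is L ⇒ W
n=4: moves to 2(W), 3(W); every one is W ⇒ L
n=5: can move to 0, which is L ⇒ W
n=6: can move to 4, which is L ⇒ W
n=7: can move to 0, which is L ⇒ W
n=8: can move to 4, which is L ⇒ W
n=9: moves to 3(W), 6(W), 8(W); every one is W ⇒ L
n=10: can move to 9, which is L ⇒ W
n=11: can move to 0, which is L ⇒ W
n=12: can move to 4, which is L ⇒ W
n=13: can move to 0, which is L ⇒ W
n=14: moves to 7(W), 12(W), 13(W); every one is W ⇒ L
n=15: can move to 14, which is L ⇒ W
n=16: can move to 14, which is L ⇒ W
n=17: can move to 0, which is L ⇒ W
n=18: can move to 9, which is L ⇒ W
n=19: can move to 0, which is L ⇒ W
n=20: moves to 10(W), 15(W), 16(W), 18(W), 19(W); every one is W ⇒ L
n=21: can move to 14, which is L ⇒ W
n=22: can move to 20, which is L ⇒ W
Reading off the rows marked L gives the requested list; there are 6 such values of n.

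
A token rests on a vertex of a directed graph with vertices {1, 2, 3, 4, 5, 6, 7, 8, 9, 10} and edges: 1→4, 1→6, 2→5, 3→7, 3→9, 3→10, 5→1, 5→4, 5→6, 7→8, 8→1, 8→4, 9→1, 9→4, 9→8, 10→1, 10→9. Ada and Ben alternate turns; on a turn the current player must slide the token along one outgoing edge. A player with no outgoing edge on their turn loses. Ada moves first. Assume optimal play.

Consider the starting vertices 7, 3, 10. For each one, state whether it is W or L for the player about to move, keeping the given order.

Label each position W (a win for the player to move) or L (a loss). A position with no legal move is L; any other position is W exactly when some move reaches an L, and L when every move reaches a W.
Every edge goes from a vertex to one that appears earlier in the order 4, 6, 1, 8, 9, 10, 7, 5, 3, 2, so processing vertices in that order labels each vertex after all of its successors.
4: no outgoing edge → L
6: no outgoing edge → L
1: →6(L), so W
8: →4(L), so W
9: →4(L), so W
10: →9(W), 1(W) — all W, so L
7: →8(W) only, which is W, so L
5: →6(L), so W
3: →7(L), so W
2: →5(W) only, which is W, so L

7: L, 3: W, 10: L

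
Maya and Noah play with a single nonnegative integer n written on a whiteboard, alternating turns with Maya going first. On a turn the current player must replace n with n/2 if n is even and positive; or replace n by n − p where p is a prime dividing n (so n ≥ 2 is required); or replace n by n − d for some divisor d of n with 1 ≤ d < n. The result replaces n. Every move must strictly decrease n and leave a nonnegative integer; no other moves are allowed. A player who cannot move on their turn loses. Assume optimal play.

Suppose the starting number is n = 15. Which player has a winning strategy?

Maya wins.

Build the W/L table. Terminal = L. A non-terminal position is W if it has a move to some L; otherwise it is L.
n=0: no move → L
n=1: no move → L
n=2: W (go to 0, an L position)
n=3: W (go to 0, an L position)
n=4: L (options 2(W), 3(W) are all W)
n=5: W (go to 0, an L position)
n=6: W (go to 4, an L position)
n=7: W (go to 0, an L position)
n=8: W (go to 4, an L position)
n=9: L (options 6(W), 8(W) are all W)
n=10: W (go to 9, an L position)
n=11: W (go to 0, an L position)
n=12: W (go to 9, an L position)
n=13: W (go to 0, an L position)
n=14: L (options 7(W), 12(W), 13(W) are all W)
n=15: W (go to 14, an L position)
The starting position 15 is W: Maya should move to 14, handing over an L position.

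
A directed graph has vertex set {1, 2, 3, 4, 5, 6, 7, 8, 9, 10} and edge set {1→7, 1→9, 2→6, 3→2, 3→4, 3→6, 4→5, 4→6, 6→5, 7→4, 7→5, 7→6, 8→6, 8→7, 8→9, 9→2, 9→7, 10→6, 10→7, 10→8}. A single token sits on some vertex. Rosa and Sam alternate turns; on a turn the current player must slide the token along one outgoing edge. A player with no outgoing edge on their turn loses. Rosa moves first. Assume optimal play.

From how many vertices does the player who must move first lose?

Positions with no move are L. A position that does have a move is losing for the player to move precisely when every available move leads to a winning position for the opponent. Fill in the labels:
Every edge goes from a vertex to one that appears earlier in the order 5, 6, 4, 2, 7, 9, 8, 10, 1, 3, so processing vertices in that order labels each vertex after all of its successors.
5: no outgoing edge → L
6: can move to 5, which is L ⇒ W
4: can move to 5, which is L ⇒ W
2: the only move is to 6(W), a W ⇒ L
7: can move to 5, which is L ⇒ W
9: can move to 2, which is L ⇒ W
8: moves to 9(W), 7(W), 6(W); every one is W ⇒ L
10: can move to 8, which is L ⇒ W
1: moves to 9(W), 7(W); every one is W ⇒ L
3: can move to 2, which is L ⇒ W
The L vertices are 1, 2, 5, 8; that is 4 in all.

4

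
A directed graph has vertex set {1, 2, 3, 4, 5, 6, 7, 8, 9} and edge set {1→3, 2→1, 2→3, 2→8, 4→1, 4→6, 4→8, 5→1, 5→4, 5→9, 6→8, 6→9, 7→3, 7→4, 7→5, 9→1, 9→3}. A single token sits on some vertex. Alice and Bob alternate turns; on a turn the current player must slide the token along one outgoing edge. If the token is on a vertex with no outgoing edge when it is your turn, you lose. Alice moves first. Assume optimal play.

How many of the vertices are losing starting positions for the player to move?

Label each position W (a win for the player to move) or L (a loss). A position with no legal move is L; any other position is W exactly when some move reaches an L, and L when every move reaches a W.
Every edge goes from a vertex to one that appears earlier in the order 3, 8, 1, 2, 9, 6, 4, 5, 7, so processing vertices in that order labels each vertex after all of its successors.
3: no outgoing edge → L
8: no outgoing edge → L
1: W (go to 3, an L position)
2: W (go to 8, an L position)
9: W (go to 3, an L position)
6: W (go to 8, an L position)
4: W (go to 8, an L position)
5: L (options 4(W), 9(W), 1(W) are all W)
7: W (go to 5, an L position)
The L vertices are 3, 5, 8; that is 3 in all.

3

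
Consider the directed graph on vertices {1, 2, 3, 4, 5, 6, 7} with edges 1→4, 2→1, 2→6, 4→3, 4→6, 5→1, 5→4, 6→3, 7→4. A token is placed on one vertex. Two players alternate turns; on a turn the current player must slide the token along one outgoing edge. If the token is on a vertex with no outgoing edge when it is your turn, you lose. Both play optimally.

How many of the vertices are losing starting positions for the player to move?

Positions with no move are L. A position that does have a move is losing for the player to move precisely when every available move leads to a winning position for the opponent. Fill in the labels:
Every edge goes from a vertex to one that appears earlier in the order 3, 6, 4, 1, 7, 2, 5, so processing vertices in that order labels each vertex after all of its successors.
3: no outgoing edge → L
6: reaches L-position 3 → W
4: reaches L-position 3 → W
1: only reaches 4(W), which is W → L
7: only reaches 4(W), which is W → L
2: reaches L-position 1 → W
5: reaches L-position 1 → W
The L vertices are 1, 3, 7; that is 3 in all.

3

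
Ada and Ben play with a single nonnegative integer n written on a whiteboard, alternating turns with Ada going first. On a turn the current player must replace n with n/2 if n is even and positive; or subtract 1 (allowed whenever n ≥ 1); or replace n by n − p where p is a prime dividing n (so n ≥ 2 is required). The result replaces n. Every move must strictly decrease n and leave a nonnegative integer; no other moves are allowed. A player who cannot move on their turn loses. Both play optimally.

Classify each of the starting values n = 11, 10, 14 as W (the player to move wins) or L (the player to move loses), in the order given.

Label each position W (a win for the player to move) or L (a loss). A position with no legal move is L; any other position is W exactly when some move reaches an L, and L when every move reaches a W.
n=0: no move → L
n=1: can move to 0, which is L ⇒ W
n=2: can move to 0, which is L ⇒ W
n=3: can move to 0, which is L ⇒ W
n=4: moves to 2(W), 3(W); every one is W ⇒ L
n=5: can move to 0, which is L ⇒ W
n=6: can move to 4, which is L ⇒ W
n=7: can move to 0, which is L ⇒ W
n=8: can move to 4, which is L ⇒ W
n=9: moves to 6(W), 8(W); every one is W ⇒ L
n=10: can move to 9, which is L ⇒ W
n=11: can move to 0, which is L ⇒ W
n=12: can move to 9, which is L ⇒ W
n=13: can move to 0, which is L ⇒ W
n=14: moves to 7(W), 12(W), 13(W); every one is W ⇒ L

11: W, 10: W, 14: L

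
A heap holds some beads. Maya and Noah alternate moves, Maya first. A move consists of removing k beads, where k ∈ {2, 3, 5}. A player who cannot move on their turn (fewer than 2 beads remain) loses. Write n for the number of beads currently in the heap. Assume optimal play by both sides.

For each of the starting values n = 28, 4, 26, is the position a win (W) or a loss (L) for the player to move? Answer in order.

28: L, 4: W, 26: W

Compute win/loss labels from the base case upward. A position with no move is L. Any other position is W if it can reach an L in one move, else L.
n=0: no move → L
n=1: no move → L
n=2: reaches L-position 0 → W
n=3: reaches L-position 1 → W
n=4: reaches L-position 1 → W
n=5: reaches L-position 0 → W
n=6: reaches L-position 1 → W
n=7: only reaches 5(W), 4(W), 2(W), all W → L
n=8: only reaches 6(W), 5(W), 3(W), all W → L
n=9: reaches L-position 7 → W
n=10: reaches L-position 8 → W
n=11: reaches L-position 8 → W
n=12: reaches L-position 7 → W
n=13: reaches L-position 8 → W
n=14: only reaches 12(W), 11(W), 9(W), all W → L
n=15: only reaches 13(W), 12(W), 10(W), all W → L
n=16: reaches L-position 14 → W
n=17: reaches L-position 15 → W
n=18: reaches L-position 15 → W
n=19: reaches L-position 14 → W
n=20: reaches L-position 15 → W
n=21: only reaches 19(W), 18(W), 16(W), all W → L
n=22: only reaches 20(W), 19(W), 17(W), all W → L
n=23: reaches L-position 21 → W
n=24: reaches L-position 22 → W
n=25: reaches L-position 22 → W
n=26: reaches L-position 21 → W
n=27: reaches L-position 22 → W
n=28: only reaches 26(W), 25(W), 23(W), all W → L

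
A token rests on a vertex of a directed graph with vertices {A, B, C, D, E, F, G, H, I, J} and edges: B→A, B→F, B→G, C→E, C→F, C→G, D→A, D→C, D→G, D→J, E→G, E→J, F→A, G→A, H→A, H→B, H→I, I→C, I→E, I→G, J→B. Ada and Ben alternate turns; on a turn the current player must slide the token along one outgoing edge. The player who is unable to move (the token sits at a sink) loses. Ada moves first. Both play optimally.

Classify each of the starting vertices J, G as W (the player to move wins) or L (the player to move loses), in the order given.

J: L, G: W

Classify positions by backward induction: terminal positions (no move available) are L. From any other position, the mover wins iff some move reaches an L.
Every edge goes from a vertex to one that appears earlier in the order A, F, G, B, J, E, C, I, D, H, so processing vertices in that order labels each vertex after all of its successors.
A: no outgoing edge → L
F: W (go to A, an L position)
G: W (go to A, an L position)
B: W (go to A, an L position)
J: L (sole option B(W) is W)
E: W (go to J, an L position)
C: L (options E(W), G(W), F(W) are all W)
I: W (go to C, an L position)
D: W (go to C, an L position)
H: W (go to A, an L position)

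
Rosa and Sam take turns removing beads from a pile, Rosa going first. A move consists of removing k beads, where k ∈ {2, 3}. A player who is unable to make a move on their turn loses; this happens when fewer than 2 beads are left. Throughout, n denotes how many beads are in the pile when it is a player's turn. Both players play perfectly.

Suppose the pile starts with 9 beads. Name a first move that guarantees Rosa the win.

Remove 3, leaving 6.

Compute win/loss labels from the base case upward. A position with no move is L. Any other position is W if it can reach an L in one move, else L.
n=0: no move → L
n=1: no move → L
n=2: reaches L-position 0 → W
n=3: reaches L-position 1 → W
n=4: reaches L-position 1 → W
n=5: only reaches 3(W), 2(W), all W → L
n=6: only reaches 4(W), 3(W), all W → L
n=7: reaches L-position 5 → W
n=8: reaches L-position 6 → W
n=9: reaches L-position 6 → W
From 9, the L positions reachable in one move are: 6.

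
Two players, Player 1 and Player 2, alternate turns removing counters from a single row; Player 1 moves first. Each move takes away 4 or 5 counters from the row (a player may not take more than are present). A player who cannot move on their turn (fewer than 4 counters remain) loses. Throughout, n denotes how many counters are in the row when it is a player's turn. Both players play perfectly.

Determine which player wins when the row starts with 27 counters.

Player 2 wins.

Work bottom-up. With no move the player to move loses. Otherwise the position is W if at least one move leads to an L position for the opponent, and L if every move leads to a W.
n=0: no move → L
n=1: no move → L
n=2: no move → L
n=3: no move → L
n=4: W (go to 0, an L position)
n=5: W (go to 1, an L position)
n=6: W (go to 2, an L position)
n=7: W (go to 3, an L position)
n=8: W (go to 3, an L position)
n=9: L (options 5(W), 4(W) are all W)
n=10: L (options 6(W), 5(W) are all W)
n=11: L (options 7(W), 6(W) are all W)
n=12: L (options 8(W), 7(W) are all W)
n=13: W (go to 9, an L position)
n=14: W (go to 10, an L position)
n=15: W (go to 11, an L position)
n=16: W (go to 12, an L position)
n=17: W (go to 12, an L position)
n=18: L (options 14(W), 13(W) are all W)
n=19: L (options 15(W), 14(W) are all W)
n=20: L (options 16(W), 15(W) are all W)
n=21: L (options 17(W), 16(W) are all W)
n=22: W (go to 18, an L position)
n=23: W (go to 19, an L position)
n=24: W (go to 20, an L position)
n=25: W (go to 21, an L position)
n=26: W (go to 21, an L position)
n=27: L (options 23(W), 22(W) are all W)
Every move from 27 reaches a W position, so the mover loses.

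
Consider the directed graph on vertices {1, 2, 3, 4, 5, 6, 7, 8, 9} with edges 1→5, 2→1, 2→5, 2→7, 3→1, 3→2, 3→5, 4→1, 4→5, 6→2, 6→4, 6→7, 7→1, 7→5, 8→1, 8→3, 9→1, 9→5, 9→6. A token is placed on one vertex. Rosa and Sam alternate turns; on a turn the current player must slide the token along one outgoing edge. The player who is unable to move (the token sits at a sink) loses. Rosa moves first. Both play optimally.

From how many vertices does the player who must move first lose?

Classify positions by backward induction: terminal positions (no move available) are L. From any other position, the mover wins iff some move reaches an L.
Every edge goes from a vertex to one that appears earlier in the order 5, 1, 7, 2, 3, 8, 4, 6, 9, so processing vertices in that order labels each vertex after all of its successors.
5: no outgoing edge → L
1: reaches L-position 5 → W
7: reaches L-position 5 → W
2: reaches L-position 5 → W
3: reaches L-position 5 → W
8: only reaches 3(W), 1(W), all W → L
4: reaches L-position 5 → W
6: only reaches 4(W), 2(W), 7(W), all W → L
9: reaches L-position 6 → W
The L vertices are 5, 6, 8; that is 3 in all.

3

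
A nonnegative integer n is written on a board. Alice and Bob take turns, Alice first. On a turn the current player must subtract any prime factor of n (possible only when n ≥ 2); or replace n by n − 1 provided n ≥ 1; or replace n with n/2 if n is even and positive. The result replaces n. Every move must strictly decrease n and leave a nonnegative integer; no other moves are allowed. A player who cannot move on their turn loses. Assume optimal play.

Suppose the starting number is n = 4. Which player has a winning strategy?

Label each position W (a win for the player to move) or L (a loss). A position with no legal move is L; any other position is W exactly when some move reaches an L, and L when every move reaches a W.
n=0: no move → L
n=1: can move to 0, which is L ⇒ W
n=2: can move to 0, which is L ⇒ W
n=3: can move to 0, which is L ⇒ W
n=4: moves to 2(W), 3(W); every one is W ⇒ L
Every move from 4 reaches a W position, so the mover loses.

Bob wins.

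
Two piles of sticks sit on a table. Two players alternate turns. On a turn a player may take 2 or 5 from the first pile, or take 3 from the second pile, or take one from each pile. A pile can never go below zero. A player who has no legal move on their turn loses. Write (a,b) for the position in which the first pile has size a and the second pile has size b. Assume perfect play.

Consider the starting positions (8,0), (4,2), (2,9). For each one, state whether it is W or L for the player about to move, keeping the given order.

Label each position W (a win for the player to move) or L (a loss). A position with no legal move is L; any other position is W exactly when some move reaches an L, and L when every move reaches a W.
No move ever increases a pile, so every position that can arise here has a ≤ 8 and b ≤ 9; it is enough to label the cells with 0 ≤ a ≤ 8 and 0 ≤ b ≤ 9.
Every move lowers a or b (never raises either), so fill the grid row by row in increasing a, and left to right within a row: each cell's successors are then already labelled.
      b=0  b=1  b=2  b=3  b=4  b=5  b=6  b=7  b=8  b=9
a=0:    L    L    L    W    W    W    L    L    L    W
a=1:    L    W    W    W    L    L    L    W    W    W
a=2:    W    W    W    L    L    W    W    W    W    L
a=3:    W    L    L    L    W    W    W    L    L    L
a=4:    L    L    W    W    W    L    L    L    W    W
a=5:    W    W    W    W    L    L    W    W    W    W
a=6:    W    W    L    L    W    W    W    W    L    L
a=7:    L    L    L    W    W    W    L    L    L    W
a=8:    L    W    W    W    L    L    L    W    W    W
Cells with no legal move (terminal, hence L): (0,0), (0,1), (0,2), (1,0).
The remaining L cells, each justified by listing all of its moves:
(0,6): →(0,3)(W) only, which is W, so L
(0,7): →(0,4)(W) only, which is W, so L
(0,8): →(0,5)(W) only, which is W, so L
(1,4): →(1,1)(W), (0,3)(W) — all W, so L
(1,5): →(1,2)(W), (0,4)(W) — all W, so L
(1,6): →(1,3)(W), (0,5)(W) — all W, so L
(2,3): →(0,3)(W), (2,0)(W), (1,2)(W) — all W, so L
(2,4): →(0,4)(W), (2,1)(W), (1,3)(W) — all W, so L
(2,9): →(0,9)(W), (2,6)(W), (1,8)(W) — all W, so L
(3,1): →(1,1)(W), (2,0)(W) — all W, so L
(3,2): →(1,2)(W), (2,1)(W) — all W, so L
(3,3): →(1,3)(W), (3,0)(W), (2,2)(W) — all W, so L
(3,7): →(1,7)(W), (3,4)(W), (2,6)(W) — all W, so L
(3,8): →(1,8)(W), (3,5)(W), (2,7)(W) — all W, so L
(3,9): →(1,9)(W), (3,6)(W), (2,8)(W) — all W, so L
(4,0): →(2,0)(W) only, which is W, so L
(4,1): →(2,1)(W), (3,0)(W) — all W, so L
(4,5): →(2,5)(W), (4,2)(W), (3,4)(W) — all W, so L
(4,6): →(2,6)(W), (4,3)(W), (3,5)(W) — all W, so L
(4,7): →(2,7)(W), (4,4)(W), (3,6)(W) — all W, so L
(5,4): →(3,4)(W), (0,4)(W), (5,1)(W), (4,3)(W) — all W, so L
(5,5): →(3,5)(W), (0,5)(W), (5,2)(W), (4,4)(W) — all W, so L
(6,2): →(4,2)(W), (1,2)(W), (5,1)(W) — all W, so L
(6,3): →(4,3)(W), (1,3)(W), (6,0)(W), (5,2)(W) — all W, so L
(6,8): →(4,8)(W), (1,8)(W), (6,5)(W), (5,7)(W) — all W, so L
(6,9): →(4,9)(W), (1,9)(W), (6,6)(W), (5,8)(W) — all W, so L
(7,0): →(5,0)(W), (2,0)(W) — all W, so L
(7,1): →(5,1)(W), (2,1)(W), (6,0)(W) — all W, so L
(7,2): →(5,2)(W), (2,2)(W), (6,1)(W) — all W, so L
(7,6): →(5,6)(W), (2,6)(W), (7,3)(W), (6,5)(W) — all W, so L
(7,7): →(5,7)(W), (2,7)(W), (7,4)(W), (6,6)(W) — all W, so L
(7,8): →(5,8)(W), (2,8)(W), (7,5)(W), (6,7)(W) — all W, so L
(8,0): →(6,0)(W), (3,0)(W) — all W, so L
(8,4): →(6,4)(W), (3,4)(W), (8,1)(W), (7,3)(W) — all W, so L
(8,5): →(6,5)(W), (3,5)(W), (8,2)(W), (7,4)(W) — all W, so L
(8,6): →(6,6)(W), (3,6)(W), (8,3)(W), (7,5)(W) — all W, so L
Every other cell has at least one move into one of the L cells above, so it is W.
(8,0): one of the L cells justified above, so L
(4,2): the move to (3,1) reaches an L cell, so W
(2,9): one of the L cells justified above, so L

(8,0): L, (4,2): W, (2,9): L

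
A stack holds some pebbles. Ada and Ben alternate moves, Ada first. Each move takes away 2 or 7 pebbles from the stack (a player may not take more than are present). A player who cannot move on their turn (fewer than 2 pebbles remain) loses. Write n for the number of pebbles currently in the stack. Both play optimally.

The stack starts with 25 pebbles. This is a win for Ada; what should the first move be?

Work bottom-up. With no move the player to move loses. Otherwise the position is W if at least one move leads to an L position for the opponent, and L if every move leads to a W.
n=0: no move → L
n=1: no move → L
n=2: can move to 0, which is L ⇒ W
n=3: can move to 1, which is L ⇒ W
n=4: the only move is to 2(W), a W ⇒ L
n=5: the only move is to 3(W), a W ⇒ L
n=6: can move to 4, which is L ⇒ W
n=7: can move to 5, which is L ⇒ W
n=8: can move to 1, which is L ⇒ W
n=9: moves to 7(W), 2(W); every one is W ⇒ L
n=10: moves to 8(W), 3(W); every one is W ⇒ L
n=11: can move to 9, which is L ⇒ W
n=12: can move to 10, which is L ⇒ W
n=13: moves to 11(W), 6(W); every one is W ⇒ L
n=14: moves to 12(W), 7(W); every one is W ⇒ L
n=15: can move to 13, which is L ⇒ W
n=16: can move to 14, which is L ⇒ W
n=17: can move to 10, which is L ⇒ W
n=18: moves to 16(W), 11(W); every one is W ⇒ L
n=19: moves to 17(W), 12(W); every one is W ⇒ L
n=20: can move to 18, which is L ⇒ W
n=21: can move to 19, which is L ⇒ W
n=22: moves to 20(W), 15(W); every one is W ⇒ L
n=23: moves to 21(W), 16(W); every one is W ⇒ L
n=24: can move to 22, which is L ⇒ W
n=25: can move to 23, which is L ⇒ W
From 25, the L positions reachable in one move are: 23, 18. Any move reaching one of these is winning.

Remove 2, leaving 23.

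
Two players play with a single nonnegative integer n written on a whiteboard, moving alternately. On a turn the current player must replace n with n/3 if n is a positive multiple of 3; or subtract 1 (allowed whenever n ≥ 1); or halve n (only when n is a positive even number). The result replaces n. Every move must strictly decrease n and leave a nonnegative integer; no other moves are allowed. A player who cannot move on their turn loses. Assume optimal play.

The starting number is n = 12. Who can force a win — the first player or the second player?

Use the standard recursion: the mover loses at a terminal position; elsewhere, the mover wins exactly when some move hands the opponent an L position.
n=0: no move → L
n=1: →0(L), so W
n=2: →1(W) only, which is W, so L
n=3: →2(L), so W
n=4: →2(L), so W
n=5: →4(W) only, which is W, so L
n=6: →2(L), so W
n=7: →6(W) only, which is W, so L
n=8: →7(L), so W
n=9: →3(W), 8(W) — all W, so L
n=10: →5(L), so W
n=11: →10(W) only, which is W, so L
n=12: →11(L), so W
From 12 the player to move can move to 11, reaching an L position.

The first player wins.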